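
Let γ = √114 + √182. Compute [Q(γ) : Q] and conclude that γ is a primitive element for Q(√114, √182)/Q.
[Q(γ) : Q] = 4 (equivalently, Q(γ) = Q(√114, √182))

Obviously Q(γ) ⊆ Q(√114, √182), and [Q(√114, √182):Q] = 4 (since 114, 182 are distinct squarefree integers > 1 with 20748 not a perfect square). To show equality we compute the minimal polynomial of γ. From γ = √114 + √182: γ^2 = 114 + 2√(20748) + 182 = 296 + 2√(20748), so γ^2 - 296 = 2√(20748); squaring, (γ^2 - 296)^2 = 4·20748, i.e. γ^4 - 592γ^2 + 87616 - 82992 = 0, i.e. γ^4 - 592γ^2 + 4624 = 0. So γ is a root of x^4 - 592x^2 + 4624. This polynomial is irreducible over Q: it has no rational root (each ±√114 ± √182 is irrational), and any factorization into two quadratics over Q would force √(20748) ∈ Q (pairing opposite roots) or √114, √182 ∈ Q (other pairings), all impossible. Hence [Q(γ):Q] = 4 = [Q(√114, √182):Q], so Q(γ) = Q(√114, √182).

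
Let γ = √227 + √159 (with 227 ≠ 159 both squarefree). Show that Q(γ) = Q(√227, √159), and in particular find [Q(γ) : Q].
[Q(γ) : Q] = 4 (equivalently, Q(γ) = Q(√227, √159))

Obviously Q(γ) ⊆ Q(√227, √159), and [Q(√227, √159):Q] = 4 (since 227, 159 are distinct squarefree integers > 1 with 36093 not a perfect square). To show equality we compute the minimal polynomial of γ. From γ = √227 + √159: γ^2 = 227 + 2√(36093) + 159 = 386 + 2√(36093), so γ^2 - 386 = 2√(36093); squaring, (γ^2 - 386)^2 = 4·36093, i.e. γ^4 - 772γ^2 + 148996 - 144372 = 0, i.e. γ^4 - 772γ^2 + 4624 = 0. So γ is a root of x^4 - 772x^2 + 4624. This polynomial is irreducible over Q: it has no rational root (each ±√227 ± √159 is irrational), and any factorization into two quadratics over Q would force √(36093) ∈ Q (pairing opposite roots) or √227, √159 ∈ Q (other pairings), all impossible. Hence [Q(γ):Q] = 4 = [Q(√227, √159):Q], so Q(γ) = Q(√227, √159).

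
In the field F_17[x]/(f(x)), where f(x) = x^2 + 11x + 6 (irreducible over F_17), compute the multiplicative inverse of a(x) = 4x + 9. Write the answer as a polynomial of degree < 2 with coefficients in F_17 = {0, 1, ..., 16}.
a(x)^(-1) ≡ 15x + 8 (mod f(x))

Since f is irreducible over F_17, F_17[x]/(f) is a field and a(x) ≠ 0 has an inverse. Apply the extended Euclidean algorithm to f(x) and a(x) in F_17[x]: f(x) = (13x + 16)·a(x) + (15). The last nonzero remainder is the constant 15 = gcd(f, a) in F_17. Back-substituting through the division chain expresses 15 = s(x)·a(x) + t(x)·f(x) with s(x) ≡ 4x + 1 (mod f), so (4x + 1)·a(x) ≡ 15 (mod f). Multiplying by 15^(-1) ≡ 8 in F_17 gives a(x)^(-1) ≡ 8·(4x + 1) ≡ 15x + 8 (mod f). Check: (4x + 9)·(15x + 8) = 9x^2 + 14x + 4 ≡ 1 (mod x^2 + 11x + 6).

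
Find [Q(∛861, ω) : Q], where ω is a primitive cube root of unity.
[Q(∛861, ω) : Q] = 6

[Q(∛861):Q] = 3 (min poly x^3 - 861, irreducible since 861 is not a perfect cube). [Q(ω):Q] = 2 (min poly x^2 + x + 1). Since Q(∛861) ⊂ R and ω ∉ R, we have ω ∉ Q(∛861), so x^2 + x + 1 remains irreducible over Q(∛861) and [Q(∛861, ω) : Q(∛861)] = 2. By the tower law, [Q(∛861, ω) : Q] = 3 · 2 = 6. (In fact Q(∛861, ω) is the splitting field of x^3 - 861 over Q.)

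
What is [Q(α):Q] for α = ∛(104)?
[Q(α):Q] = 3

The minimal polynomial of α is x^3 - 104, irreducible over Q since 104 is not a perfect cube (so x^3 - 104 has no rational root). Hence [Q(α):Q] = deg(m_α) = 3.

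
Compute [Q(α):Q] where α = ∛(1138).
[Q(α):Q] = 3

The minimal polynomial of α is x^3 - 1138, irreducible over Q since 1138 is not a perfect cube (so x^3 - 1138 has no rational root). Hence [Q(α):Q] = deg(m_α) = 3.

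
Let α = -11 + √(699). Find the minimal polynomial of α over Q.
m_α(x) = x^2 + 22x - 578

From α + 11 = √(699), squaring gives (α + 11)^2 = 699, i.e. α^2 + 22α + 121 = 699, so α^2 + 22α - 578 = 0. The discriminant of x^2 + 22x - 578 is (22)^2 - 4·(-578) = 484 + 2312 = 2796, and 4·(699) is not a perfect square in Q since 699 is squarefree and ≠ 1. Hence x^2 + 22x - 578 is irreducible over Q and is the minimal polynomial of α.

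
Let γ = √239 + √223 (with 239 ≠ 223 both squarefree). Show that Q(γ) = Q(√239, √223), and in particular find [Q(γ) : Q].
[Q(γ) : Q] = 4 (equivalently, Q(γ) = Q(√239, √223))

Obviously Q(γ) ⊆ Q(√239, √223), and [Q(√239, √223):Q] = 4 (since 239, 223 are distinct squarefree integers > 1 with 53297 not a perfect square). To show equality we compute the minimal polynomial of γ. From γ = √239 + √223: γ^2 = 239 + 2√(53297) + 223 = 462 + 2√(53297), so γ^2 - 462 = 2√(53297); squaring, (γ^2 - 462)^2 = 4·53297, i.e. γ^4 - 924γ^2 + 213444 - 213188 = 0, i.e. γ^4 - 924γ^2 + 256 = 0. So γ is a root of x^4 - 924x^2 + 256. This polynomial is irreducible over Q: it has no rational root (each ±√239 ± √223 is irrational), and any factorization into two quadratics over Q would force √(53297) ∈ Q (pairing opposite roots) or √239, √223 ∈ Q (other pairings), all impossible. Hence [Q(γ):Q] = 4 = [Q(√239, √223):Q], so Q(γ) = Q(√239, √223).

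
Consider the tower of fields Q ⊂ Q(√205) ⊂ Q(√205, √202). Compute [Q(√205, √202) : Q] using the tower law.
[Q(√205, √202) : Q] = 4

[Q(√205):Q] = 2 (min poly x^2 - 205, irreducible since 205 is squarefree > 1). For the top step, suppose √202 ∈ Q(√205), say √202 = c + d√205 with c, d ∈ Q. Squaring: 202 = c^2 + 205d^2 + 2cd√205. Since √205 ∉ Q this forces 2cd = 0. If d = 0 then √202 = c ∈ Q, contradicting 202 squarefree > 1. If c = 0 then 202 = 205d^2, so 205·202 = (205d)^2 is a perfect square in Q — but 205·202 = 41410 is not a perfect square (since 205 and 202 are distinct squarefree integers). Contradiction. Hence √202 ∉ Q(√205), so x^2 - 202 stays irreducible over Q(√205) and [Q(√205, √202) : Q(√205)] = 2. By the tower law, [Q(√205, √202) : Q] = 2 · 2 = 4.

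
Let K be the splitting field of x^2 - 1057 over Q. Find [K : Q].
[K : Q] = 2

f(x) = x^2 - 1057 factors as (x - √1057)(x + √1057). The splitting field is K = Q(√1057). Since 1057 is squarefree and > 1, it is not a perfect square, so x^2 - 1057 is irreducible over Q and [Q(√1057) : Q] = 2. Hence [K : Q] = 2.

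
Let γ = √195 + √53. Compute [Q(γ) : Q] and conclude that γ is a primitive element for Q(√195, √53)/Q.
[Q(γ) : Q] = 4 (equivalently, Q(γ) = Q(√195, √53))

Obviously Q(γ) ⊆ Q(√195, √53), and [Q(√195, √53):Q] = 4 (since 195, 53 are distinct squarefree integers > 1 with 10335 not a perfect square). To show equality we compute the minimal polynomial of γ. From γ = √195 + √53: γ^2 = 195 + 2√(10335) + 53 = 248 + 2√(10335), so γ^2 - 248 = 2√(10335); squaring, (γ^2 - 248)^2 = 4·10335, i.e. γ^4 - 496γ^2 + 61504 - 41340 = 0, i.e. γ^4 - 496γ^2 + 20164 = 0. So γ is a root of x^4 - 496x^2 + 20164. This polynomial is irreducible over Q: it has no rational root (each ±√195 ± √53 is irrational), and any factorization into two quadratics over Q would force √(10335) ∈ Q (pairing opposite roots) or √195, √53 ∈ Q (other pairings), all impossible. Hence [Q(γ):Q] = 4 = [Q(√195, √53):Q], so Q(γ) = Q(√195, √53).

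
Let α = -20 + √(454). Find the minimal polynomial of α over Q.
m_α(x) = x^2 + 40x - 54

From α + 20 = √(454), squaring gives (α + 20)^2 = 454, i.e. α^2 + 40α + 400 = 454, so α^2 + 40α - 54 = 0. The discriminant of x^2 + 40x - 54 is (40)^2 - 4·(-54) = 1600 + 216 = 1816, and 4·(454) is not a perfect square in Q since 454 is squarefree and ≠ 1. Hence x^2 + 40x - 54 is irreducible over Q and is the minimal polynomial of α.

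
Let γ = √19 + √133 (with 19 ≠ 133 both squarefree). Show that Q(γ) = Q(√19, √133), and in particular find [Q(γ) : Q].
[Q(γ) : Q] = 4 (equivalently, Q(γ) = Q(√19, √133))

Obviously Q(γ) ⊆ Q(√19, √133), and [Q(√19, √133):Q] = 4 (since 19, 133 are distinct squarefree integers > 1 with 2527 not a perfect square). To show equality we compute the minimal polynomial of γ. From γ = √19 + √133: γ^2 = 19 + 2√(2527) + 133 = 152 + 2√(2527), so γ^2 - 152 = 2√(2527); squaring, (γ^2 - 152)^2 = 4·2527, i.e. γ^4 - 304γ^2 + 23104 - 10108 = 0, i.e. γ^4 - 304γ^2 + 12996 = 0. So γ is a root of x^4 - 304x^2 + 12996. This polynomial is irreducible over Q: it has no rational root (each ±√19 ± √133 is irrational), and any factorization into two quadratics over Q would force √(2527) ∈ Q (pairing opposite roots) or √19, √133 ∈ Q (other pairings), all impossible. Hence [Q(γ):Q] = 4 = [Q(√19, √133):Q], so Q(γ) = Q(√19, √133).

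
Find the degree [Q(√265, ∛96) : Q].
[Q(√265, ∛96) : Q] = 6

Let L = Q(√265, ∛96). Since Q(√265) ⊂ L and [Q(√265):Q] = 2, the tower law gives 2 | [L:Q]. Likewise Q(∛96) ⊂ L with [Q(∛96):Q] = 3 (because 96 is not a perfect cube), so 3 | [L:Q]. As gcd(2,3) = 1, [L:Q] is divisible by 6. Conversely L is generated over Q by √265 and ∛96, so [L:Q] ≤ 2·3 = 6. Therefore [Q(√265, ∛96) : Q] = 6.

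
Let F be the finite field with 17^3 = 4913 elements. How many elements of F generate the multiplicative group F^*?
There are φ(4912) = 2448 primitive elements

F_q^* is cyclic of order q - 1 = 4912. A cyclic group of order m has exactly φ(m) generators. Here m = 4912 = 2^4 · 307, so the number of primitive elements is φ(4912) = 2448.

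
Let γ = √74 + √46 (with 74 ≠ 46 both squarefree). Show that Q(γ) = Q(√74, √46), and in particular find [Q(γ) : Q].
[Q(γ) : Q] = 4 (equivalently, Q(γ) = Q(√74, √46))

Obviously Q(γ) ⊆ Q(√74, √46), and [Q(√74, √46):Q] = 4 (since 74, 46 are distinct squarefree integers > 1 with 3404 not a perfect square). To show equality we compute the minimal polynomial of γ. From γ = √74 + √46: γ^2 = 74 + 2√(3404) + 46 = 120 + 2√(3404), so γ^2 - 120 = 2√(3404); squaring, (γ^2 - 120)^2 = 4·3404, i.e. γ^4 - 240γ^2 + 14400 - 13616 = 0, i.e. γ^4 - 240γ^2 + 784 = 0. So γ is a root of x^4 - 240x^2 + 784. This polynomial is irreducible over Q: it has no rational root (each ±√74 ± √46 is irrational), and any factorization into two quadratics over Q would force √(3404) ∈ Q (pairing opposite roots) or √74, √46 ∈ Q (other pairings), all impossible. Hence [Q(γ):Q] = 4 = [Q(√74, √46):Q], so Q(γ) = Q(√74, √46).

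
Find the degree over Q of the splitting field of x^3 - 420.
[K : Q] = 6

The roots of x^3 - 420 are ∛420, ω∛420, ω^2∛420 where ω = e^(2πi/3) is a primitive cube root of unity, so K = Q(∛420, ω). Now [Q(∛420):Q] = 3 (since 420 is not a perfect cube, x^3 - 420 is irreducible) and [Q(ω):Q] = 2. Both 2 and 3 divide [K:Q], and [K:Q] ≤ 3·2 = 6, so [K:Q] = 6. (Equivalently: Q(∛420) ⊂ R but ω ∉ R, so [K : Q(∛420)] = 2.)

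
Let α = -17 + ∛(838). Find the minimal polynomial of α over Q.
m_α(x) = x^3 + 51x^2 + 867x + 4075

Set β = α + 17 = ∛(838), so β^3 = 838. Then (α + 17)^3 - 838 = 0, i.e. α is a root of g(x) = (x + 17)^3 - 838 = x^3 + 51x^2 + 867x + 4075. Since g(x) = h(x + 17) where h(x) = x^3 - 838, and h is irreducible over Q (because 838 is not a perfect cube, so h has no rational root, and a monic cubic with no rational root is irreducible), g is also irreducible (irreducibility is preserved under the substitution x → x + 17). Hence m_α(x) = x^3 + 51x^2 + 867x + 4075.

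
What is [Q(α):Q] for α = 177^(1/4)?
[Q(α):Q] = 4

α is a root of x^4 - 177. By Eisenstein's criterion at the prime p = 3 (which divides the constant term 177 but p^2 = 9 does not, since 177 is squarefree), x^4 - 177 is irreducible over Q. Hence [Q(α):Q] = 4.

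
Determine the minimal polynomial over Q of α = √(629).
m_α(x) = x^2 - 629

α satisfies α^2 - 629 = 0, so x^2 - 629 annihilates α. Since d = 629 is squarefree and ≠ 1, it is not a perfect square in Q, so x^2 - 629 has no rational root and is therefore irreducible over Q (a degree-2 polynomial over a field is irreducible iff it has no root). Hence m_α(x) = x^2 - 629.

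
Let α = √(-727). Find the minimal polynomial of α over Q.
m_α(x) = x^2 + 727

α satisfies α^2 + 727 = 0, so x^2 + 727 annihilates α. Since d = -727 is squarefree and ≠ 1, it is not a perfect square in Q, so x^2 + 727 has no rational root and is therefore irreducible over Q (a degree-2 polynomial over a field is irreducible iff it has no root). Hence m_α(x) = x^2 + 727.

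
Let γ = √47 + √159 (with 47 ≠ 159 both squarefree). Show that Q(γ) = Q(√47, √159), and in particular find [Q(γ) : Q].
[Q(γ) : Q] = 4 (equivalently, Q(γ) = Q(√47, √159))

Obviously Q(γ) ⊆ Q(√47, √159), and [Q(√47, √159):Q] = 4 (since 47, 159 are distinct squarefree integers > 1 with 7473 not a perfect square). To show equality we compute the minimal polynomial of γ. From γ = √47 + √159: γ^2 = 47 + 2√(7473) + 159 = 206 + 2√(7473), so γ^2 - 206 = 2√(7473); squaring, (γ^2 - 206)^2 = 4·7473, i.e. γ^4 - 412γ^2 + 42436 - 29892 = 0, i.e. γ^4 - 412γ^2 + 12544 = 0. So γ is a root of x^4 - 412x^2 + 12544. This polynomial is irreducible over Q: it has no rational root (each ±√47 ± √159 is irrational), and any factorization into two quadratics over Q would force √(7473) ∈ Q (pairing opposite roots) or √47, √159 ∈ Q (other pairings), all impossible. Hence [Q(γ):Q] = 4 = [Q(√47, √159):Q], so Q(γ) = Q(√47, √159).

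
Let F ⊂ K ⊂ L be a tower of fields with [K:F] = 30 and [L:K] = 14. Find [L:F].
[L:F] = 420

The tower law says that for any tower of field extensions F ⊂ K ⊂ L with finite degrees, [L:F] = [L:K] · [K:F]. Here this gives [L:F] = 14 · 30 = 420.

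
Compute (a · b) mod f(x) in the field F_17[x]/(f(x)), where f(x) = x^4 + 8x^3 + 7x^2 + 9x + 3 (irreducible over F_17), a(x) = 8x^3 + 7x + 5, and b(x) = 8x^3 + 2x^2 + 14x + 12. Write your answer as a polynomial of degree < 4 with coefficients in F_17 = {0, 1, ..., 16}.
a · b ≡ 11x^3 + x^2 + 2x + 12 (mod f(x))

Multiply in F_17[x]: a(x)·b(x) = (8x^3 + 7x + 5)·(8x^3 + 2x^2 + 14x + 12) = 13x^6 + 16x^5 + 15x^4 + 14x^3 + 6x^2 + x + 9. This has degree ≥ 4, so divide by f(x) over F_17: 13x^6 + 16x^5 + 15x^4 + 14x^3 + 6x^2 + x + 9 = (13x^2 + 14x + 16)·(x^4 + 8x^3 + 7x^2 + 9x + 3) + (11x^3 + x^2 + 2x + 12). Hence a·b ≡ 11x^3 + x^2 + 2x + 12 (mod f). (F_17[x]/(f) is a field with 17^4 = 83521 elements since f is irreducible of degree 4.)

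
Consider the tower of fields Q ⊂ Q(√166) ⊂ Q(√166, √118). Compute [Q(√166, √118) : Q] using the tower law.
[Q(√166, √118) : Q] = 4

[Q(√166):Q] = 2 (min poly x^2 - 166, irreducible since 166 is squarefree > 1). For the top step, suppose √118 ∈ Q(√166), say √118 = c + d√166 with c, d ∈ Q. Squaring: 118 = c^2 + 166d^2 + 2cd√166. Since √166 ∉ Q this forces 2cd = 0. If d = 0 then √118 = c ∈ Q, contradicting 118 squarefree > 1. If c = 0 then 118 = 166d^2, so 166·118 = (166d)^2 is a perfect square in Q — but 166·118 = 19588 is not a perfect square (since 166 and 118 are distinct squarefree integers). Contradiction. Hence √118 ∉ Q(√166), so x^2 - 118 stays irreducible over Q(√166) and [Q(√166, √118) : Q(√166)] = 2. By the tower law, [Q(√166, √118) : Q] = 2 · 2 = 4.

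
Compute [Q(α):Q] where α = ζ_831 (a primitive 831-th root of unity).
[Q(α):Q] = 552

The minimal polynomial of ζ_831 over Q is the 831-th cyclotomic polynomial Φ_831(x), which is irreducible over Q and has degree φ(831) = 552. Hence [Q(α):Q] = φ(831) = 552.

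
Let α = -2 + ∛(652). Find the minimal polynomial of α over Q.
m_α(x) = x^3 + 6x^2 + 12x - 644

Set β = α + 2 = ∛(652), so β^3 = 652. Then (α + 2)^3 - 652 = 0, i.e. α is a root of g(x) = (x + 2)^3 - 652 = x^3 + 6x^2 + 12x - 644. Since g(x) = h(x + 2) where h(x) = x^3 - 652, and h is irreducible over Q (because 652 is not a perfect cube, so h has no rational root, and a monic cubic with no rational root is irreducible), g is also irreducible (irreducibility is preserved under the substitution x → x + 2). Hence m_α(x) = x^3 + 6x^2 + 12x - 644.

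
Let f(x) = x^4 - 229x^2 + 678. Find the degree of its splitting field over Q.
[K : Q] = 4

Solving the quadratic in x^2: x^2 = (229 ± √(229^2 - 4·678))/2 = (229 ± √49729)/2 = (229 ± 223)/2, giving x^2 = 226 or x^2 = 3. So f(x) = (x^2 - 226)(x^2 - 3) and the roots of f are ±√226, ±√3. Hence the splitting field is K = Q(√226, √3). Since 226 and 3 are distinct squarefree integers > 1, their product 678 is not a perfect square, so √3 ∉ Q(√226). By the tower law [K:Q] = [Q(√226,√3):Q(√226)] · [Q(√226):Q] = 2 · 2 = 4.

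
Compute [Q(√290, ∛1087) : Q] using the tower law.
[Q(√290, ∛1087) : Q] = 6

Let L = Q(√290, ∛1087). Since Q(√290) ⊂ L and [Q(√290):Q] = 2, the tower law gives 2 | [L:Q]. Likewise Q(∛1087) ⊂ L with [Q(∛1087):Q] = 3 (because 1087 is not a perfect cube), so 3 | [L:Q]. As gcd(2,3) = 1, [L:Q] is divisible by 6. Conversely L is generated over Q by √290 and ∛1087, so [L:Q] ≤ 2·3 = 6. Therefore [Q(√290, ∛1087) : Q] = 6.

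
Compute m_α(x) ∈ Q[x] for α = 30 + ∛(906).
m_α(x) = x^3 - 90x^2 + 2700x - 27906

Set β = α - 30 = ∛(906), so β^3 = 906. Then (α - 30)^3 - 906 = 0, i.e. α is a root of g(x) = (x - 30)^3 - 906 = x^3 - 90x^2 + 2700x - 27906. Since g(x) = h(x - 30) where h(x) = x^3 - 906, and h is irreducible over Q (because 906 is not a perfect cube, so h has no rational root, and a monic cubic with no rational root is irreducible), g is also irreducible (irreducibility is preserved under the substitution x → x - 30). Hence m_α(x) = x^3 - 90x^2 + 2700x - 27906.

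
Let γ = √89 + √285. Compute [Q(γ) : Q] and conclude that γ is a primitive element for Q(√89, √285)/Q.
[Q(γ) : Q] = 4 (equivalently, Q(γ) = Q(√89, √285))

Obviously Q(γ) ⊆ Q(√89, √285), and [Q(√89, √285):Q] = 4 (since 89, 285 are distinct squarefree integers > 1 with 25365 not a perfect square). To show equality we compute the minimal polynomial of γ. From γ = √89 + √285: γ^2 = 89 + 2√(25365) + 285 = 374 + 2√(25365), so γ^2 - 374 = 2√(25365); squaring, (γ^2 - 374)^2 = 4·25365, i.e. γ^4 - 748γ^2 + 139876 - 101460 = 0, i.e. γ^4 - 748γ^2 + 38416 = 0. So γ is a root of x^4 - 748x^2 + 38416. This polynomial is irreducible over Q: it has no rational root (each ±√89 ± √285 is irrational), and any factorization into two quadratics over Q would force √(25365) ∈ Q (pairing opposite roots) or √89, √285 ∈ Q (other pairings), all impossible. Hence [Q(γ):Q] = 4 = [Q(√89, √285):Q], so Q(γ) = Q(√89, √285).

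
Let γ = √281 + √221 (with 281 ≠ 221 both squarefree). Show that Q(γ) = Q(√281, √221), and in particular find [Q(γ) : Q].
[Q(γ) : Q] = 4 (equivalently, Q(γ) = Q(√281, √221))

Obviously Q(γ) ⊆ Q(√281, √221), and [Q(√281, √221):Q] = 4 (since 281, 221 are distinct squarefree integers > 1 with 62101 not a perfect square). To show equality we compute the minimal polynomial of γ. From γ = √281 + √221: γ^2 = 281 + 2√(62101) + 221 = 502 + 2√(62101), so γ^2 - 502 = 2√(62101); squaring, (γ^2 - 502)^2 = 4·62101, i.e. γ^4 - 1004γ^2 + 252004 - 248404 = 0, i.e. γ^4 - 1004γ^2 + 3600 = 0. So γ is a root of x^4 - 1004x^2 + 3600. This polynomial is irreducible over Q: it has no rational root (each ±√281 ± √221 is irrational), and any factorization into two quadratics over Q would force √(62101) ∈ Q (pairing opposite roots) or √281, √221 ∈ Q (other pairings), all impossible. Hence [Q(γ):Q] = 4 = [Q(√281, √221):Q], so Q(γ) = Q(√281, √221).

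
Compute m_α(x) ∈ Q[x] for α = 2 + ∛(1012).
m_α(x) = x^3 - 6x^2 + 12x - 1020

Set β = α - 2 = ∛(1012), so β^3 = 1012. Then (α - 2)^3 - 1012 = 0, i.e. α is a root of g(x) = (x - 2)^3 - 1012 = x^3 - 6x^2 + 12x - 1020. Since g(x) = h(x - 2) where h(x) = x^3 - 1012, and h is irreducible over Q (because 1012 is not a perfect cube, so h has no rational root, and a monic cubic with no rational root is irreducible), g is also irreducible (irreducibility is preserved under the substitution x → x - 2). Hence m_α(x) = x^3 - 6x^2 + 12x - 1020.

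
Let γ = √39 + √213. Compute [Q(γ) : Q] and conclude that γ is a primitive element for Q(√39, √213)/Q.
[Q(γ) : Q] = 4 (equivalently, Q(γ) = Q(√39, √213))

Obviously Q(γ) ⊆ Q(√39, √213), and [Q(√39, √213):Q] = 4 (since 39, 213 are distinct squarefree integers > 1 with 8307 not a perfect square). To show equality we compute the minimal polynomial of γ. From γ = √39 + √213: γ^2 = 39 + 2√(8307) + 213 = 252 + 2√(8307), so γ^2 - 252 = 2√(8307); squaring, (γ^2 - 252)^2 = 4·8307, i.e. γ^4 - 504γ^2 + 63504 - 33228 = 0, i.e. γ^4 - 504γ^2 + 30276 = 0. So γ is a root of x^4 - 504x^2 + 30276. This polynomial is irreducible over Q: it has no rational root (each ±√39 ± √213 is irrational), and any factorization into two quadratics over Q would force √(8307) ∈ Q (pairing opposite roots) or √39, √213 ∈ Q (other pairings), all impossible. Hence [Q(γ):Q] = 4 = [Q(√39, √213):Q], so Q(γ) = Q(√39, √213).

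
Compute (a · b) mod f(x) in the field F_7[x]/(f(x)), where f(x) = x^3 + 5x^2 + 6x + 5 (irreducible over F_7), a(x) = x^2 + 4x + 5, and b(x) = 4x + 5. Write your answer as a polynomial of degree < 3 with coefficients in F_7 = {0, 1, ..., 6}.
a · b ≡ x^2 + 2x + 5 (mod f(x))

Multiply in F_7[x]: a(x)·b(x) = (x^2 + 4x + 5)·(4x + 5) = 4x^3 + 5x + 4. This has degree ≥ 3, so divide by f(x) over F_7: 4x^3 + 5x + 4 = (4)·(x^3 + 5x^2 + 6x + 5) + (x^2 + 2x + 5). Hence a·b ≡ x^2 + 2x + 5 (mod f). (F_7[x]/(f) is a field with 7^3 = 343 elements since f is irreducible of degree 3.)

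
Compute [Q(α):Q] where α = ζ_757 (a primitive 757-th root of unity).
[Q(α):Q] = 756

The minimal polynomial of ζ_757 over Q is the 757-th cyclotomic polynomial Φ_757(x), which is irreducible over Q and has degree φ(757) = 756. Hence [Q(α):Q] = φ(757) = 756.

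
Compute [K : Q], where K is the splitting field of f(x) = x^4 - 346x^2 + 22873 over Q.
[K : Q] = 4

Solving the quadratic in x^2: x^2 = (346 ± √(346^2 - 4·22873))/2 = (346 ± √28224)/2 = (346 ± 168)/2, giving x^2 = 89 or x^2 = 257. So f(x) = (x^2 - 89)(x^2 - 257) and the roots of f are ±√89, ±√257. Hence the splitting field is K = Q(√89, √257). Since 89 and 257 are distinct squarefree integers > 1, their product 22873 is not a perfect square, so √257 ∉ Q(√89). By the tower law [K:Q] = [Q(√89,√257):Q(√89)] · [Q(√89):Q] = 2 · 2 = 4.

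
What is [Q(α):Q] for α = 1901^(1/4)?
[Q(α):Q] = 4

α is a root of x^4 - 1901. By Eisenstein's criterion at the prime p = 1901 (which divides the constant term 1901 but p^2 = 3613801 does not, since 1901 is squarefree), x^4 - 1901 is irreducible over Q. Hence [Q(α):Q] = 4.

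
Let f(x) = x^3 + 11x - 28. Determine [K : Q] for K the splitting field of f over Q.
[K : Q] = 6

By the rational root test, any rational root of the monic integer polynomial f(x) = x^3 + 11x - 28 must be an integer dividing the constant term -28, i.e. one of ±{1, 2, 4, 7, 14, 28}. Evaluating: f(1) = -16, f(-1) = -40, f(2) = 2, f(-2) = -58, f(4) = 80, f(-4) = -136, f(7) = 392, f(-7) = -448, f(14) = 2870, f(-14) = -2926, f(28) = 22232, f(-28) = -22288; none is 0, so f has no rational root and is therefore irreducible over Q (a cubic with no linear factor over a field is irreducible). For an irreducible cubic, the Galois group is A_3 or S_3 according as the discriminant disc(f) = -4a^3 - 27b^2 = -4·(11)^3 - 27·(-28)^2 = -26492 is or is not a square in Q. Here disc(f) = -26492 is not a perfect square in Q, so the Galois group of f over Q is not contained in A_3 and must be all of S_3. The splitting field has degree |S_3| = 6 over Q, so [K : Q] = 6.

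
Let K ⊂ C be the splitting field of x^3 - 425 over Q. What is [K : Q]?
[K : Q] = 6

The roots of x^3 - 425 are ∛425, ω∛425, ω^2∛425 where ω = e^(2πi/3) is a primitive cube root of unity, so K = Q(∛425, ω). Now [Q(∛425):Q] = 3 (since 425 is not a perfect cube, x^3 - 425 is irreducible) and [Q(ω):Q] = 2. Both 2 and 3 divide [K:Q], and [K:Q] ≤ 3·2 = 6, so [K:Q] = 6. (Equivalently: Q(∛425) ⊂ R but ω ∉ R, so [K : Q(∛425)] = 2.)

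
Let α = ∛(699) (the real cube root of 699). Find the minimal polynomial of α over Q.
m_α(x) = x^3 - 699

α satisfies α^3 = 699, so x^3 - 699 annihilates α. By the rational root test, a rational root p/q (in lowest terms) of x^3 - 699 would satisfy p^3 = 699 q^3, forcing q = 1 and p^3 = 699; but 699 is not a perfect cube, contradiction. A monic cubic over Q with no rational root is irreducible (any nontrivial factorization would include a linear factor). Hence x^3 - 699 is the minimal polynomial of α, and in particular [Q(α):Q] = 3.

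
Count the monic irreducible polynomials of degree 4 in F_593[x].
There are 30914166888 monic irreducible polynomials of degree 4 over F_593

Each element of F_{593^4} that lies in no proper subfield is a root of exactly one monic irreducible of degree 4 over F_593, and each such polynomial has 4 distinct roots in F_{593^4}. By Möbius inversion the count is N_593(4) = (1/4) Σ_{d|4} μ(4/d) · 593^d = (1/4)(μ(4)·593^1 + μ(2)·593^2 + μ(1)·593^4) = 123656667552/4 = 30914166888.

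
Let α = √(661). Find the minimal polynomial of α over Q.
m_α(x) = x^2 - 661

α satisfies α^2 - 661 = 0, so x^2 - 661 annihilates α. Since d = 661 is squarefree and ≠ 1, it is not a perfect square in Q, so x^2 - 661 has no rational root and is therefore irreducible over Q (a degree-2 polynomial over a field is irreducible iff it has no root). Hence m_α(x) = x^2 - 661.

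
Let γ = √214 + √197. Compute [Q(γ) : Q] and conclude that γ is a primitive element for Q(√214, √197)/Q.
[Q(γ) : Q] = 4 (equivalently, Q(γ) = Q(√214, √197))

Obviously Q(γ) ⊆ Q(√214, √197), and [Q(√214, √197):Q] = 4 (since 214, 197 are distinct squarefree integers > 1 with 42158 not a perfect square). To show equality we compute the minimal polynomial of γ. From γ = √214 + √197: γ^2 = 214 + 2√(42158) + 197 = 411 + 2√(42158), so γ^2 - 411 = 2√(42158); squaring, (γ^2 - 411)^2 = 4·42158, i.e. γ^4 - 822γ^2 + 168921 - 168632 = 0, i.e. γ^4 - 822γ^2 + 289 = 0. So γ is a root of x^4 - 822x^2 + 289. This polynomial is irreducible over Q: it has no rational root (each ±√214 ± √197 is irrational), and any factorization into two quadratics over Q would force √(42158) ∈ Q (pairing opposite roots) or √214, √197 ∈ Q (other pairings), all impossible. Hence [Q(γ):Q] = 4 = [Q(√214, √197):Q], so Q(γ) = Q(√214, √197).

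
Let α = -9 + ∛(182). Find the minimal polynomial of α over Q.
m_α(x) = x^3 + 27x^2 + 243x + 547

Set β = α + 9 = ∛(182), so β^3 = 182. Then (α + 9)^3 - 182 = 0, i.e. α is a root of g(x) = (x + 9)^3 - 182 = x^3 + 27x^2 + 243x + 547. Since g(x) = h(x + 9) where h(x) = x^3 - 182, and h is irreducible over Q (because 182 is not a perfect cube, so h has no rational root, and a monic cubic with no rational root is irreducible), g is also irreducible (irreducibility is preserved under the substitution x → x + 9). Hence m_α(x) = x^3 + 27x^2 + 243x + 547.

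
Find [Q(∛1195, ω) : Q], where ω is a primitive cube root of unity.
[Q(∛1195, ω) : Q] = 6

[Q(∛1195):Q] = 3 (min poly x^3 - 1195, irreducible since 1195 is not a perfect cube). [Q(ω):Q] = 2 (min poly x^2 + x + 1). Since Q(∛1195) ⊂ R and ω ∉ R, we have ω ∉ Q(∛1195), so x^2 + x + 1 remains irreducible over Q(∛1195) and [Q(∛1195, ω) : Q(∛1195)] = 2. By the tower law, [Q(∛1195, ω) : Q] = 3 · 2 = 6. (In fact Q(∛1195, ω) is the splitting field of x^3 - 1195 over Q.)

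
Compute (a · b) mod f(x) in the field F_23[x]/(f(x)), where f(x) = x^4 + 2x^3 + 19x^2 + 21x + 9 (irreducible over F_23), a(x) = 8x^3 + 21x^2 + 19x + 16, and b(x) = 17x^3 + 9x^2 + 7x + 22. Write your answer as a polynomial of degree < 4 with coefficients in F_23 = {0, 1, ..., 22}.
a · b ≡ x^3 + 8x^2 + 1 (mod f(x))

Multiply in F_23[x]: a(x)·b(x) = (8x^3 + 21x^2 + 19x + 16)·(17x^3 + 9x^2 + 7x + 22) = 21x^6 + 15x^5 + 16x^4 + 7x^3 + 3x^2 + x + 7. This has degree ≥ 4, so divide by f(x) over F_23: 21x^6 + 15x^5 + 16x^4 + 7x^3 + 3x^2 + x + 7 = (21x^2 + 19x + 16)·(x^4 + 2x^3 + 19x^2 + 21x + 9) + (x^3 + 8x^2 + 1). Hence a·b ≡ x^3 + 8x^2 + 1 (mod f). (F_23[x]/(f) is a field with 23^4 = 279841 elements since f is irreducible of degree 4.)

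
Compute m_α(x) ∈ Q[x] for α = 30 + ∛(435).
m_α(x) = x^3 - 90x^2 + 2700x - 27435

Set β = α - 30 = ∛(435), so β^3 = 435. Then (α - 30)^3 - 435 = 0, i.e. α is a root of g(x) = (x - 30)^3 - 435 = x^3 - 90x^2 + 2700x - 27435. Since g(x) = h(x - 30) where h(x) = x^3 - 435, and h is irreducible over Q (because 435 is not a perfect cube, so h has no rational root, and a monic cubic with no rational root is irreducible), g is also irreducible (irreducibility is preserved under the substitution x → x - 30). Hence m_α(x) = x^3 - 90x^2 + 2700x - 27435.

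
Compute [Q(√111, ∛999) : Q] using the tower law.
[Q(√111, ∛999) : Q] = 6

Let L = Q(√111, ∛999). Since Q(√111) ⊂ L and [Q(√111):Q] = 2, the tower law gives 2 | [L:Q]. Likewise Q(∛999) ⊂ L with [Q(∛999):Q] = 3 (because 999 is not a perfect cube), so 3 | [L:Q]. As gcd(2,3) = 1, [L:Q] is divisible by 6. Conversely L is generated over Q by √111 and ∛999, so [L:Q] ≤ 2·3 = 6. Therefore [Q(√111, ∛999) : Q] = 6.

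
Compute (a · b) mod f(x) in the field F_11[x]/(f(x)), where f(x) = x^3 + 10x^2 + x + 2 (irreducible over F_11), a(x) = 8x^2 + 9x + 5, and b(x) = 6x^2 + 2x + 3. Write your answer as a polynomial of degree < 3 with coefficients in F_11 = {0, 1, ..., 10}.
a · b ≡ 10x^2 + 10x + 10 (mod f(x))

Multiply in F_11[x]: a(x)·b(x) = (8x^2 + 9x + 5)·(6x^2 + 2x + 3) = 4x^4 + 4x^3 + 6x^2 + 4x + 4. This has degree ≥ 3, so divide by f(x) over F_11: 4x^4 + 4x^3 + 6x^2 + 4x + 4 = (4x + 8)·(x^3 + 10x^2 + x + 2) + (10x^2 + 10x + 10). Hence a·b ≡ 10x^2 + 10x + 10 (mod f). (F_11[x]/(f) is a field with 11^3 = 1331 elements since f is irreducible of degree 3.)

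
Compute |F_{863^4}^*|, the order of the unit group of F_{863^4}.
|F_{863^4}^*| = 554680863360

F_{863^4} has 863^4 = 554680863361 elements; its multiplicative group consists of all nonzero elements, so |F_{863^4}^*| = 554680863361 - 1 = 554680863360. (It is cyclic since any finite subgroup of the multiplicative group of a field is cyclic.)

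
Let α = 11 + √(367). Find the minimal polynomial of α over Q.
m_α(x) = x^2 - 22x - 246

From α - 11 = √(367), squaring gives (α - 11)^2 = 367, i.e. α^2 - 22α + 121 = 367, so α^2 - 22α - 246 = 0. The discriminant of x^2 - 22x - 246 is (-22)^2 - 4·(-246) = 484 + 984 = 1468, and 4·(367) is not a perfect square in Q since 367 is squarefree and ≠ 1. Hence x^2 - 22x - 246 is irreducible over Q and is the minimal polynomial of α.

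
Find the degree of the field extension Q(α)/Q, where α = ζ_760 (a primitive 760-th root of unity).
[Q(α):Q] = 288

The minimal polynomial of ζ_760 over Q is the 760-th cyclotomic polynomial Φ_760(x), which is irreducible over Q and has degree φ(760) = 288. Hence [Q(α):Q] = φ(760) = 288.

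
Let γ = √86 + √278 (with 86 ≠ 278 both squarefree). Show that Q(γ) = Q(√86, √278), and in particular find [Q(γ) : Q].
[Q(γ) : Q] = 4 (equivalently, Q(γ) = Q(√86, √278))

Obviously Q(γ) ⊆ Q(√86, √278), and [Q(√86, √278):Q] = 4 (since 86, 278 are distinct squarefree integers > 1 with 23908 not a perfect square). To show equality we compute the minimal polynomial of γ. From γ = √86 + √278: γ^2 = 86 + 2√(23908) + 278 = 364 + 2√(23908), so γ^2 - 364 = 2√(23908); squaring, (γ^2 - 364)^2 = 4·23908, i.e. γ^4 - 728γ^2 + 132496 - 95632 = 0, i.e. γ^4 - 728γ^2 + 36864 = 0. So γ is a root of x^4 - 728x^2 + 36864. This polynomial is irreducible over Q: it has no rational root (each ±√86 ± √278 is irrational), and any factorization into two quadratics over Q would force √(23908) ∈ Q (pairing opposite roots) or √86, √278 ∈ Q (other pairings), all impossible. Hence [Q(γ):Q] = 4 = [Q(√86, √278):Q], so Q(γ) = Q(√86, √278).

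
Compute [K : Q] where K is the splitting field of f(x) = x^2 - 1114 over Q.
[K : Q] = 2

f(x) = x^2 - 1114 factors as (x - √1114)(x + √1114). The splitting field is K = Q(√1114). Since 1114 is squarefree and > 1, it is not a perfect square, so x^2 - 1114 is irreducible over Q and [Q(√1114) : Q] = 2. Hence [K : Q] = 2.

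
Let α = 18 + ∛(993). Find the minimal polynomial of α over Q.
m_α(x) = x^3 - 54x^2 + 972x - 6825

Set β = α - 18 = ∛(993), so β^3 = 993. Then (α - 18)^3 - 993 = 0, i.e. α is a root of g(x) = (x - 18)^3 - 993 = x^3 - 54x^2 + 972x - 6825. Since g(x) = h(x - 18) where h(x) = x^3 - 993, and h is irreducible over Q (because 993 is not a perfect cube, so h has no rational root, and a monic cubic with no rational root is irreducible), g is also irreducible (irreducibility is preserved under the substitution x → x - 18). Hence m_α(x) = x^3 - 54x^2 + 972x - 6825.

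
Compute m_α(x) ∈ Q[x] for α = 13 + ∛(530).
m_α(x) = x^3 - 39x^2 + 507x - 2727

Set β = α - 13 = ∛(530), so β^3 = 530. Then (α - 13)^3 - 530 = 0, i.e. α is a root of g(x) = (x - 13)^3 - 530 = x^3 - 39x^2 + 507x - 2727. Since g(x) = h(x - 13) where h(x) = x^3 - 530, and h is irreducible over Q (because 530 is not a perfect cube, so h has no rational root, and a monic cubic with no rational root is irreducible), g is also irreducible (irreducibility is preserved under the substitution x → x - 13). Hence m_α(x) = x^3 - 39x^2 + 507x - 2727.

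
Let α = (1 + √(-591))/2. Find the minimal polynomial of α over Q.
m_α(x) = x^2 - x + 148

From 2α - 1 = √(-591), squaring gives (2α - 1)^2 = -591, i.e. 4α^2 - 4α + 1 = -591, so α^2 - α + (1 + 591)/4 = 0. Since -591 ≡ 1 (mod 4), (1 + 591)/4 = 148 ∈ Z. The polynomial x^2 - x + 148 has discriminant 1 - 4·(148) = -591, which is not a perfect square in Q (d = -591 is squarefree and ≠ 1), so x^2 - x + 148 is irreducible over Q. It is the minimal polynomial of α.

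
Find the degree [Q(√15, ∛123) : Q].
[Q(√15, ∛123) : Q] = 6

Let L = Q(√15, ∛123). Since Q(√15) ⊂ L and [Q(√15):Q] = 2, the tower law gives 2 | [L:Q]. Likewise Q(∛123) ⊂ L with [Q(∛123):Q] = 3 (because 123 is not a perfect cube), so 3 | [L:Q]. As gcd(2,3) = 1, [L:Q] is divisible by 6. Conversely L is generated over Q by √15 and ∛123, so [L:Q] ≤ 2·3 = 6. Therefore [Q(√15, ∛123) : Q] = 6.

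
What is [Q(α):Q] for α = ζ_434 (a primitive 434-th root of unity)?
[Q(α):Q] = 180

The minimal polynomial of ζ_434 over Q is the 434-th cyclotomic polynomial Φ_434(x), which is irreducible over Q and has degree φ(434) = 180. Hence [Q(α):Q] = φ(434) = 180.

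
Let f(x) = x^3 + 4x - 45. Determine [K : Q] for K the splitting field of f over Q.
[K : Q] = 6

By the rational root test, any rational root of the monic integer polynomial f(x) = x^3 + 4x - 45 must be an integer dividing the constant term -45, i.e. one of ±{1, 3, 5, 9, 15, 45}. Evaluating: f(1) = -40, f(-1) = -50, f(3) = -6, f(-3) = -84, f(5) = 100, f(-5) = -190, f(9) = 720, f(-9) = -810, f(15) = 3390, f(-15) = -3480, f(45) = 91260, f(-45) = -91350; none is 0, so f has no rational root and is therefore irreducible over Q (a cubic with no linear factor over a field is irreducible). For an irreducible cubic, the Galois group is A_3 or S_3 according as the discriminant disc(f) = -4a^3 - 27b^2 = -4·(4)^3 - 27·(-45)^2 = -54931 is or is not a square in Q. Here disc(f) = -54931 is not a perfect square in Q, so the Galois group of f over Q is not contained in A_3 and must be all of S_3. The splitting field has degree |S_3| = 6 over Q, so [K : Q] = 6.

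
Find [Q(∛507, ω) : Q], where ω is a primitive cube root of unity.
[Q(∛507, ω) : Q] = 6

[Q(∛507):Q] = 3 (min poly x^3 - 507, irreducible since 507 is not a perfect cube). [Q(ω):Q] = 2 (min poly x^2 + x + 1). Since Q(∛507) ⊂ R and ω ∉ R, we have ω ∉ Q(∛507), so x^2 + x + 1 remains irreducible over Q(∛507) and [Q(∛507, ω) : Q(∛507)] = 2. By the tower law, [Q(∛507, ω) : Q] = 3 · 2 = 6. (In fact Q(∛507, ω) is the splitting field of x^3 - 507 over Q.)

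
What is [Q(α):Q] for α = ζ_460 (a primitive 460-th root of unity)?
[Q(α):Q] = 176

The minimal polynomial of ζ_460 over Q is the 460-th cyclotomic polynomial Φ_460(x), which is irreducible over Q and has degree φ(460) = 176. Hence [Q(α):Q] = φ(460) = 176.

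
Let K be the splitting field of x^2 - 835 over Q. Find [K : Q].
[K : Q] = 2

f(x) = x^2 - 835 factors as (x - √835)(x + √835). The splitting field is K = Q(√835). Since 835 is squarefree and > 1, it is not a perfect square, so x^2 - 835 is irreducible over Q and [Q(√835) : Q] = 2. Hence [K : Q] = 2.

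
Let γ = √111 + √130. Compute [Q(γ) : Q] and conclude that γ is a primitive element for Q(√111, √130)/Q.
[Q(γ) : Q] = 4 (equivalently, Q(γ) = Q(√111, √130))

Obviously Q(γ) ⊆ Q(√111, √130), and [Q(√111, √130):Q] = 4 (since 111, 130 are distinct squarefree integers > 1 with 14430 not a perfect square). To show equality we compute the minimal polynomial of γ. From γ = √111 + √130: γ^2 = 111 + 2√(14430) + 130 = 241 + 2√(14430), so γ^2 - 241 = 2√(14430); squaring, (γ^2 - 241)^2 = 4·14430, i.e. γ^4 - 482γ^2 + 58081 - 57720 = 0, i.e. γ^4 - 482γ^2 + 361 = 0. So γ is a root of x^4 - 482x^2 + 361. This polynomial is irreducible over Q: it has no rational root (each ±√111 ± √130 is irrational), and any factorization into two quadratics over Q would force √(14430) ∈ Q (pairing opposite roots) or √111, √130 ∈ Q (other pairings), all impossible. Hence [Q(γ):Q] = 4 = [Q(√111, √130):Q], so Q(γ) = Q(√111, √130).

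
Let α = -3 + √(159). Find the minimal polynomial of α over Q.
m_α(x) = x^2 + 6x - 150

From α + 3 = √(159), squaring gives (α + 3)^2 = 159, i.e. α^2 + 6α + 9 = 159, so α^2 + 6α - 150 = 0. The discriminant of x^2 + 6x - 150 is (6)^2 - 4·(-150) = 36 + 600 = 636, and 4·(159) is not a perfect square in Q since 159 is squarefree and ≠ 1. Hence x^2 + 6x - 150 is irreducible over Q and is the minimal polynomial of α.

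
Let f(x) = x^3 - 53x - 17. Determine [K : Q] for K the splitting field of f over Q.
[K : Q] = 6

By the rational root test, any rational root of the monic integer polynomial f(x) = x^3 - 53x - 17 must be an integer dividing the constant term -17, i.e. one of ±{1, 17}. Evaluating: f(1) = -69, f(-1) = 35, f(17) = 3995, f(-17) = -4029; none is 0, so f has no rational root and is therefore irreducible over Q (a cubic with no linear factor over a field is irreducible). For an irreducible cubic, the Galois group is A_3 or S_3 according as the discriminant disc(f) = -4a^3 - 27b^2 = -4·(-53)^3 - 27·(-17)^2 = 587705 is or is not a square in Q. Here disc(f) = 587705 is not a perfect square in Q, so the Galois group of f over Q is not contained in A_3 and must be all of S_3. The splitting field has degree |S_3| = 6 over Q, so [K : Q] = 6.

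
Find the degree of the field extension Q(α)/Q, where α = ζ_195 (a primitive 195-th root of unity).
[Q(α):Q] = 96

The minimal polynomial of ζ_195 over Q is the 195-th cyclotomic polynomial Φ_195(x), which is irreducible over Q and has degree φ(195) = 96. Hence [Q(α):Q] = φ(195) = 96.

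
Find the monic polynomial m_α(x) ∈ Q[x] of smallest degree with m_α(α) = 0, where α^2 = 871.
m_α(x) = x^2 - 871

α satisfies α^2 - 871 = 0, so x^2 - 871 annihilates α. Since d = 871 is squarefree and ≠ 1, it is not a perfect square in Q, so x^2 - 871 has no rational root and is therefore irreducible over Q (a degree-2 polynomial over a field is irreducible iff it has no root). Hence m_α(x) = x^2 - 871.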